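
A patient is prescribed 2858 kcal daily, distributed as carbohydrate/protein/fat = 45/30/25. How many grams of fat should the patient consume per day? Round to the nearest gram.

Fat energy = 25% × 2858 = 714.5 kcal.
At 9 kcal/g: 714.5 ÷ 9 = 79.3889 g.

79 g/day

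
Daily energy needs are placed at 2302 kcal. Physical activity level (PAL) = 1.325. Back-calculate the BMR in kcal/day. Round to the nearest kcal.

BMR = TEE ÷ activity factor = 2302 ÷ 1.325 = 1737.3585 kcal/day.

1737 kcal/day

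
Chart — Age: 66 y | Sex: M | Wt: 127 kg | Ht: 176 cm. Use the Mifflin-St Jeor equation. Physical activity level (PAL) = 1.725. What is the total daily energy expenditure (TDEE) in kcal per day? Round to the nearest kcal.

Mifflin-St Jeor (male): BMR = 10(127) + 6.25(176) − 5(66) + 5 = 1270 + 1100 − 330 + 5 = 2045 kcal/day.
TEE = BMR × activity factor = 2045 × 1.725 = 3527.625 kcal/day.

3528 kcal per day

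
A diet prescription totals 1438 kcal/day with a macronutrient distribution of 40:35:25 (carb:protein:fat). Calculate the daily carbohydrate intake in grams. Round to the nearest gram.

Carbohydrate energy = 40% × 1438 = 575.2 kcal.
At 4 kcal/g: 575.2 ÷ 4 = 143.8 g.

144 g/day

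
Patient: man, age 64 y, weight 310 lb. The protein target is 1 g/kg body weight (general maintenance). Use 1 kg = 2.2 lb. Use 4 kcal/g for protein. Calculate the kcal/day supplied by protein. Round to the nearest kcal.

Weight in kg = 310 ÷ 2.2 = 140.9091 kg.
Protein = 1 g/kg × 140.9091 kg = 140.9091 g/day.
Protein energy = 140.9091 g × 4 kcal/g = 563.6364 kcal/day.

564 kcal/day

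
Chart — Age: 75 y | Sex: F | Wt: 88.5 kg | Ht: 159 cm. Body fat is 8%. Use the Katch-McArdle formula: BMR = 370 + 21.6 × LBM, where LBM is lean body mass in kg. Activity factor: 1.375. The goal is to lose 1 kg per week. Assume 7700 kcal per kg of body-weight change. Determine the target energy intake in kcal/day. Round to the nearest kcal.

LBM = 88.5 × (1 − 0.08) = 81.42 kg. Katch-McArdle: BMR = 370 + 21.6 × 81.42 = 2128.672 kcal/day.
TEE = 2128.672 × 1.375 = 2926.924 kcal/day.
Required daily deficit = 1 × 7700 ÷ 7 = 1100 kcal/day.
Target intake = 2926.924 − 1100 = 1826.924 kcal/day.

1827 kcal/day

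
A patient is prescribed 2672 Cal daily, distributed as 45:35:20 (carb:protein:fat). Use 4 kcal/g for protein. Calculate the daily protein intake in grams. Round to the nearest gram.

234 g/day

Protein energy = 35% × 2672 = 935.2 kcal.
At 4 kcal/g: 935.2 ÷ 4 = 233.8 g.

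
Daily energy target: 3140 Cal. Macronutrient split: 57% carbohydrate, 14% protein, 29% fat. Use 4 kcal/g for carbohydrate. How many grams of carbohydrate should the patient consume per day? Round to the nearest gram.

447 g/day

Carbohydrate energy = 57% × 3140 = 1789.8 kcal.
At 4 kcal/g: 1789.8 ÷ 4 = 447.45 g.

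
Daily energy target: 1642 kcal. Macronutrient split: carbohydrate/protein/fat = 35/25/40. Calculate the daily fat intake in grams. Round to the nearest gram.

73 g/day

Fat energy = 40% × 1642 = 656.8 kcal.
At 9 kcal/g: 656.8 ÷ 9 = 72.9778 g.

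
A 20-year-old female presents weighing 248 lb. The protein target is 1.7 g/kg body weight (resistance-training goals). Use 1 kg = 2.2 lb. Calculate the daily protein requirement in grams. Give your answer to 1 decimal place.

Weight in kg = 248 ÷ 2.2 = 112.7273 kg.
Protein = 1.7 g/kg × 112.7273 kg = 191.6364 g/day.

191.6 g/day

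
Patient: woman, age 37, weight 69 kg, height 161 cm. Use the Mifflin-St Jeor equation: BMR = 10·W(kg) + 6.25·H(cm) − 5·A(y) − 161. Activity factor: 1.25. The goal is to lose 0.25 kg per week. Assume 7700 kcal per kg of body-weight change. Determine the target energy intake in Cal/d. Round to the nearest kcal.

1413 Cal/d

Mifflin-St Jeor (female): BMR = 10(69) + 6.25(161) − 5(37) − 161 = 690 + 1006.25 − 185 − 161 = 1350.25 kcal/day.
TEE = 1350.25 × 1.25 = 1687.8125 kcal/day.
Required daily deficit = 0.25 × 7700 ÷ 7 = 275 kcal/day.
Target intake = 1687.8125 − 275 = 1412.8125 kcal/day.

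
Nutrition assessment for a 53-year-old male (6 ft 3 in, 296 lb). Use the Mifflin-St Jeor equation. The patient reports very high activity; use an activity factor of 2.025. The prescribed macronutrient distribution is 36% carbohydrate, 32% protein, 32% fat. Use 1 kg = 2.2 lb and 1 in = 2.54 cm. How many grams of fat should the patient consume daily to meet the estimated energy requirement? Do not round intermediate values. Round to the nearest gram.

164 g/day

Convert to metric: weight = 296 ÷ 2.2 = 134.5455 kg; height = (6×12 + 3) × 2.54 = 75 × 2.54 = 190.5 cm.
Mifflin-St Jeor (male): BMR = 10(134.5455) + 6.25(190.5) − 5(53) + 5 = 1345.4545 + 1190.625 − 265 + 5 = 2276.0795 kcal/day.
TEE = 2276.0795 × 2.025 = 4609.0611 kcal/day.
Fat energy = 32% × 4609.0611 = 1474.8995 kcal.
Fat = 1474.8995 ÷ 9 kcal/g = 163.8777 g.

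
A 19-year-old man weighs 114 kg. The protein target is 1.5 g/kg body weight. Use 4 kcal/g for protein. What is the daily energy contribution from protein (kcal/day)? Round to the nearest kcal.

Protein = 1.5 g/kg × 114 kg = 171 g/day.
Protein energy = 171 g × 4 kcal/g = 684 kcal/day.

684 kcal/day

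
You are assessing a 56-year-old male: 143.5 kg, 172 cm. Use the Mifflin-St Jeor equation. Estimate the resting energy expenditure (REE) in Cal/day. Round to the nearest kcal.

2235 Cal/day

Mifflin-St Jeor (male): BMR = 10(143.5) + 6.25(172) − 5(56) + 5 = 1435 + 1075 − 280 + 5 = 2235 kcal/day.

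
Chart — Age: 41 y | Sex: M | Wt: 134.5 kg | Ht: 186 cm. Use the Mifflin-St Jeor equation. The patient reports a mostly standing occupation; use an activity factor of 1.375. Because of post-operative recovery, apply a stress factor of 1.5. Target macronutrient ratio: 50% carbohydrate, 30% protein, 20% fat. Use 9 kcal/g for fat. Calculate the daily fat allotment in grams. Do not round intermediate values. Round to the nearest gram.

Mifflin-St Jeor (male): BMR = 10(134.5) + 6.25(186) − 5(41) + 5 = 1345 + 1162.5 − 205 + 5 = 2307.5 kcal/day.
TEE = 2307.5 × 1.375 = 3172.8125 kcal/day.
With stress factor 1.5: 3172.8125 × 1.5 = 4759.2188 kcal/day.
Fat energy = 20% × 4759.2188 = 951.8438 kcal.
Fat = 951.8438 ÷ 9 kcal/g = 105.7604 g.

106 g/day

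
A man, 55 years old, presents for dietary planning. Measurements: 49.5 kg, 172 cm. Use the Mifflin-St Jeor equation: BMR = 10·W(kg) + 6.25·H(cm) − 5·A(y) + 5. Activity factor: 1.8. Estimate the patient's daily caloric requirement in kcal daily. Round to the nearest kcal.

Mifflin-St Jeor (male): BMR = 10(49.5) + 6.25(172) − 5(55) + 5 = 495 + 1075 − 275 + 5 = 1300 kcal/day.
TEE = BMR × activity factor = 1300 × 1.8 = 2340 kcal/day.

2340 kcal daily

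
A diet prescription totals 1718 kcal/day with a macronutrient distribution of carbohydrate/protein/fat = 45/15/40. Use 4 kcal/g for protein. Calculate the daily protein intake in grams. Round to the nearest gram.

64 g/day

Protein energy = 15% × 1718 = 257.7 kcal.
At 4 kcal/g: 257.7 ÷ 4 = 64.425 g.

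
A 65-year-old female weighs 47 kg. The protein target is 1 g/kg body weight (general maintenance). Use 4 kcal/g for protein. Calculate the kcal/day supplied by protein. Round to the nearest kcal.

188 kcal/day

Protein = 1 g/kg × 47 kg = 47 g/day.
Protein energy = 47 g × 4 kcal/g = 188 kcal/day.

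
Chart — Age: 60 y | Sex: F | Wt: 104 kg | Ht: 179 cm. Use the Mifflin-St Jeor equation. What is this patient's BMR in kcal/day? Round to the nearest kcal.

Mifflin-St Jeor (female): BMR = 10(104) + 6.25(179) − 5(60) − 161 = 1040 + 1118.75 − 300 − 161 = 1697.75 kcal/day.

1698 kcal/day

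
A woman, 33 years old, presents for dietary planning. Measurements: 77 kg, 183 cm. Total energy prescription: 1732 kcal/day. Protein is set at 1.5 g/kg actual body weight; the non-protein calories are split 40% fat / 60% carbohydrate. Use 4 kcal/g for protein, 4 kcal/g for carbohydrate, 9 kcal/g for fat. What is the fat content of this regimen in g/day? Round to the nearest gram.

56 g/day

Protein = 1.5 × 77 = 115.5 g → 115.5 × 4 = 462 kcal.
Non-protein calories = 1732 − 462 = 1270 kcal.
Fat: 40% × 1270 = 508 kcal; carbohydrate: 762 kcal.
Fat: 508 kcal ÷ 9 kcal/g = 56.4444 g.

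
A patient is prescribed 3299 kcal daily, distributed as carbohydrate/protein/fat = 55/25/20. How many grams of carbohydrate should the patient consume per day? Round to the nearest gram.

Carbohydrate energy = 55% × 3299 = 1814.45 kcal.
At 4 kcal/g: 1814.45 ÷ 4 = 453.6125 g.

454 g/day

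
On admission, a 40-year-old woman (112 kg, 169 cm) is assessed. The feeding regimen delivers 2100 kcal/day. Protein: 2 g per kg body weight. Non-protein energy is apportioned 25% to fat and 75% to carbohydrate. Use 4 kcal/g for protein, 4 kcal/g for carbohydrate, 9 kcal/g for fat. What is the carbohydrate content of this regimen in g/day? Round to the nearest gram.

Protein = 2 × 112 = 224 g → 224 × 4 = 896 kcal.
Non-protein calories = 2100 − 896 = 1204 kcal.
Fat: 25% × 1204 = 301 kcal; carbohydrate: 903 kcal.
Carbohydrate: 903 kcal ÷ 4 kcal/g = 225.75 g.

226 g/day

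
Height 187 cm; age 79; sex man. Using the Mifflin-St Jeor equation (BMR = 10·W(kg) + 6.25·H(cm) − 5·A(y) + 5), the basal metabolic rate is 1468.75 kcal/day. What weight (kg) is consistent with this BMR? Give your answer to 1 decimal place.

69.0 kg

1468.75 = 10·W + 6.25(187) − 5(79) + 5
10·W = 1468.75 − 778.75 = 690, so W = 69 kg.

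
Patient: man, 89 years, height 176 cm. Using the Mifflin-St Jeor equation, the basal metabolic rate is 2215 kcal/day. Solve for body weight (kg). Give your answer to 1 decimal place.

2215 = 10·W + 6.25(176) − 5(89) + 5
10·W = 2215 − 660 = 1555, so W = 155.5 kg.

155.5 kg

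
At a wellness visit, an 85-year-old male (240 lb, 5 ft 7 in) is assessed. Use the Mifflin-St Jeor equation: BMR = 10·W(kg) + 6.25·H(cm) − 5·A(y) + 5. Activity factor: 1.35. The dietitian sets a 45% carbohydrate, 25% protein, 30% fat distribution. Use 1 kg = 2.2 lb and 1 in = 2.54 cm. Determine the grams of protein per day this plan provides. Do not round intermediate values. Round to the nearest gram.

146 g/day

Convert to metric: weight = 240 ÷ 2.2 = 109.0909 kg; height = (5×12 + 7) × 2.54 = 67 × 2.54 = 170.18 cm.
Mifflin-St Jeor (male): BMR = 10(109.0909) + 6.25(170.18) − 5(85) + 5 = 1090.9091 + 1063.625 − 425 + 5 = 1734.5341 kcal/day.
TEE = 1734.5341 × 1.35 = 2341.621 kcal/day.
Protein energy = 25% × 2341.621 = 585.4053 kcal.
Protein = 585.4053 ÷ 4 kcal/g = 146.3513 g.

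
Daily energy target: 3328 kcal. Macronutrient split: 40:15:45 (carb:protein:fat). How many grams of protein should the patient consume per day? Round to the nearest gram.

Protein energy = 15% × 3328 = 499.2 kcal.
At 4 kcal/g: 499.2 ÷ 4 = 124.8 g.

125 g/day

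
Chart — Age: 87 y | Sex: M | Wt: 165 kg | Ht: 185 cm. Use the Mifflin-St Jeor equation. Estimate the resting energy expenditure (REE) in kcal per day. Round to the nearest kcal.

Mifflin-St Jeor (male): BMR = 10(165) + 6.25(185) − 5(87) + 5 = 1650 + 1156.25 − 435 + 5 = 2376.25 kcal/day.

2376 kcal per day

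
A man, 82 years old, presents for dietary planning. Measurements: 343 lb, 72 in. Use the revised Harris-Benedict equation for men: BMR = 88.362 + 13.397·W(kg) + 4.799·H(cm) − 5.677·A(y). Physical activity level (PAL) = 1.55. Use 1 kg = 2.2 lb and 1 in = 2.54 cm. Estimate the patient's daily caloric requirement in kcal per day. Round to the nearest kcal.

Convert to metric: weight = 343 ÷ 2.2 = 155.9091 kg; height = 72 × 2.54 = 182.88 cm.
Harris-Benedict: BMR = 88.362 + 13.397(155.9091) + 4.799(182.88) − 5.677(82) = 2589.2032 kcal/day.
TEE = BMR × activity factor = 2589.2032 × 1.55 = 4013.265 kcal/day.

4013 kcal per day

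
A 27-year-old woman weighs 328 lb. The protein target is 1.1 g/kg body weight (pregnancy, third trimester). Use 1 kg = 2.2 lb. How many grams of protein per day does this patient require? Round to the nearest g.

164 g/day

Weight in kg = 328 ÷ 2.2 = 149.0909 kg.
Protein = 1.1 g/kg × 149.0909 kg = 164 g/day.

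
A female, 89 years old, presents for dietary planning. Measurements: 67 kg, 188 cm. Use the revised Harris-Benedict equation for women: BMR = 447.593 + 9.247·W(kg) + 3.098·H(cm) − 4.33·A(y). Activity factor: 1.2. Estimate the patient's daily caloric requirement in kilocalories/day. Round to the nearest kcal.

1517 kilocalories/day

Harris-Benedict: BMR = 447.593 + 9.247(67) + 3.098(188) − 4.33(89) = 1264.196 kcal/day.
TEE = BMR × activity factor = 1264.196 × 1.2 = 1517.0352 kcal/day.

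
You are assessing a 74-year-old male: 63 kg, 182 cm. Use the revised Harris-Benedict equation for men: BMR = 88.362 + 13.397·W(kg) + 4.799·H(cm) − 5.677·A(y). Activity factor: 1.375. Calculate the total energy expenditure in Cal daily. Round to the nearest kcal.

Harris-Benedict: BMR = 88.362 + 13.397(63) + 4.799(182) − 5.677(74) = 1385.693 kcal/day.
TEE = BMR × activity factor = 1385.693 × 1.375 = 1905.3279 kcal/day.

1905 Cal daily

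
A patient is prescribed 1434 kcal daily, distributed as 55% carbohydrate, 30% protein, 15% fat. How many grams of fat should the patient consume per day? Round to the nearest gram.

Fat energy = 15% × 1434 = 215.1 kcal.
At 9 kcal/g: 215.1 ÷ 9 = 23.9 g.

24 g/day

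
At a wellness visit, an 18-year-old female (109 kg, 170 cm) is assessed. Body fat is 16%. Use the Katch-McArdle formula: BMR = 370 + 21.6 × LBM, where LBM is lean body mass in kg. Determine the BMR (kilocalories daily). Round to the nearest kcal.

LBM = 109 × (1 − 0.16) = 91.56 kg. Katch-McArdle: BMR = 370 + 21.6 × 91.56 = 2347.696 kcal/day.

2348 kilocalories daily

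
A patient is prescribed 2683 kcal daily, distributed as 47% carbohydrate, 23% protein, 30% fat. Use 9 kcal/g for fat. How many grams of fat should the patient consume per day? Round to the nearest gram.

Fat energy = 30% × 2683 = 804.9 kcal.
At 9 kcal/g: 804.9 ÷ 9 = 89.4333 g.

89 g/day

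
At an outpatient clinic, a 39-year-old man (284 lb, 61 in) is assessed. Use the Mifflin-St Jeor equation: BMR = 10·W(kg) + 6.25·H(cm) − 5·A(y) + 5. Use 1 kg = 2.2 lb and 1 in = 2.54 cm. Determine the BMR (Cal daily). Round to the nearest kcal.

2069 Cal daily

Convert to metric: weight = 284 ÷ 2.2 = 129.0909 kg; height = 61 × 2.54 = 154.94 cm.
Mifflin-St Jeor (male): BMR = 10(129.0909) + 6.25(154.94) − 5(39) + 5 = 1290.9091 + 968.375 − 195 + 5 = 2069.2841 kcal/day.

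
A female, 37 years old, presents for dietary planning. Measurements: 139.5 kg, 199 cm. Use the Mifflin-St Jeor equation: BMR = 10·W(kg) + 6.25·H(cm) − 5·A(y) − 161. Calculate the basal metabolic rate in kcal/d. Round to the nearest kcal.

Mifflin-St Jeor (female): BMR = 10(139.5) + 6.25(199) − 5(37) − 161 = 1395 + 1243.75 − 185 − 161 = 2292.75 kcal/day.

2293 kcal/d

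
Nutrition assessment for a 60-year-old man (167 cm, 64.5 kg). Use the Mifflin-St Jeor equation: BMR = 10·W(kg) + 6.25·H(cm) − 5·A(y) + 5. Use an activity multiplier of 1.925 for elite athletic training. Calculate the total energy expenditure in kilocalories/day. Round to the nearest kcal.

Mifflin-St Jeor (male): BMR = 10(64.5) + 6.25(167) − 5(60) + 5 = 645 + 1043.75 − 300 + 5 = 1393.75 kcal/day.
TEE = BMR × activity factor = 1393.75 × 1.925 = 2682.9688 kcal/day.

2683 kilocalories/day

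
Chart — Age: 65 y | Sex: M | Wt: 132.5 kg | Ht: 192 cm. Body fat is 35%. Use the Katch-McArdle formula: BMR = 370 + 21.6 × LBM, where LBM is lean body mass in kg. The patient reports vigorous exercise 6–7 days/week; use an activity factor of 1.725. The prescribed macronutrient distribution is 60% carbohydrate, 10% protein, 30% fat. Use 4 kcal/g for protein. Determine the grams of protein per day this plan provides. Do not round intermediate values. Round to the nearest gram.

LBM = 132.5 × (1 − 0.35) = 86.125 kg. Katch-McArdle: BMR = 370 + 21.6 × 86.125 = 2230.3 kcal/day.
TEE = 2230.3 × 1.725 = 3847.2675 kcal/day.
Protein energy = 10% × 3847.2675 = 384.7268 kcal.
Protein = 384.7268 ÷ 4 kcal/g = 96.1817 g.

96 g/day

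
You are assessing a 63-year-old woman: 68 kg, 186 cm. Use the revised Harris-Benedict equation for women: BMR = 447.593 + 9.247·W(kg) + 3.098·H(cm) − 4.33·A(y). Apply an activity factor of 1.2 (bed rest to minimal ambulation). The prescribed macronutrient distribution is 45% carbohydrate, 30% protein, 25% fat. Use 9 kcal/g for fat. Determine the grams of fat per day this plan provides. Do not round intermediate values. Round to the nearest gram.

46 g/day

Harris-Benedict: BMR = 447.593 + 9.247(68) + 3.098(186) − 4.33(63) = 1379.827 kcal/day.
TEE = 1379.827 × 1.2 = 1655.7924 kcal/day.
Fat energy = 25% × 1655.7924 = 413.9481 kcal.
Fat = 413.9481 ÷ 9 kcal/g = 45.9942 g.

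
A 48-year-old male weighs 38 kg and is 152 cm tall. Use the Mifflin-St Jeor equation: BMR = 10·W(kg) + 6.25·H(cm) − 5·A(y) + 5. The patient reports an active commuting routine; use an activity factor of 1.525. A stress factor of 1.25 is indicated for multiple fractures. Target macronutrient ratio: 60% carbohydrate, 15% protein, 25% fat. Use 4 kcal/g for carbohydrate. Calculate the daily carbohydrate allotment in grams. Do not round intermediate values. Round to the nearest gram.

313 g/day

Mifflin-St Jeor (male): BMR = 10(38) + 6.25(152) − 5(48) + 5 = 380 + 950 − 240 + 5 = 1095 kcal/day.
TEE = 1095 × 1.525 = 1669.875 kcal/day.
With stress factor 1.25: 1669.875 × 1.25 = 2087.3438 kcal/day.
Carbohydrate energy = 60% × 2087.3438 = 1252.4063 kcal.
Carbohydrate = 1252.4063 ÷ 4 kcal/g = 313.1016 g.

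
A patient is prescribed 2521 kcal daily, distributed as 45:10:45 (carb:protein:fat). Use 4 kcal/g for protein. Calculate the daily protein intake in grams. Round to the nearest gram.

63 g/day

Protein energy = 10% × 2521 = 252.1 kcal.
At 4 kcal/g: 252.1 ÷ 4 = 63.025 g.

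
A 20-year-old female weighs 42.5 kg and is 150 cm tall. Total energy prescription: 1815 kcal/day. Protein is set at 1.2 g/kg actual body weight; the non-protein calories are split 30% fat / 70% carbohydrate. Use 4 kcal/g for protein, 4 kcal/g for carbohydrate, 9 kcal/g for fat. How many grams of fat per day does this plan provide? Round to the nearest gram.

Protein = 1.2 × 42.5 = 51 g → 51 × 4 = 204 kcal.
Non-protein calories = 1815 − 204 = 1611 kcal.
Fat: 30% × 1611 = 483.3 kcal; carbohydrate: 1127.7 kcal.
Fat: 483.3 kcal ÷ 9 kcal/g = 53.7 g.

54 g/day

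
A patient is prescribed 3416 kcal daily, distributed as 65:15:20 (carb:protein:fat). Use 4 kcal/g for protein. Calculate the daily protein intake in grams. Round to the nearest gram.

Protein energy = 15% × 3416 = 512.4 kcal.
At 4 kcal/g: 512.4 ÷ 4 = 128.1 g.

128 g/day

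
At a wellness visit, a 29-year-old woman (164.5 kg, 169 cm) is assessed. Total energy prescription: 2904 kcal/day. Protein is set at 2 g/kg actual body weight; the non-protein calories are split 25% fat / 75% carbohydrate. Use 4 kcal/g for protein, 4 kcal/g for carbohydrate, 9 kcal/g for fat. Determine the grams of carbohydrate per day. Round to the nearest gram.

298 g/day

Protein = 2 × 164.5 = 329 g → 329 × 4 = 1316 kcal.
Non-protein calories = 2904 − 1316 = 1588 kcal.
Fat: 25% × 1588 = 397 kcal; carbohydrate: 1191 kcal.
Carbohydrate: 1191 kcal ÷ 4 kcal/g = 297.75 g.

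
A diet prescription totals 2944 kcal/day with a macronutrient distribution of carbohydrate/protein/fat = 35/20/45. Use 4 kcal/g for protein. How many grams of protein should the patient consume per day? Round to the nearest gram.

Protein energy = 20% × 2944 = 588.8 kcal.
At 4 kcal/g: 588.8 ÷ 4 = 147.2 g.

147 g/day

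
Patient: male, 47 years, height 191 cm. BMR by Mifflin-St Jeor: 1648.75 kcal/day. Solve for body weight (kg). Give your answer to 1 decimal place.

68.5 kg

1648.75 = 10·W + 6.25(191) − 5(47) + 5
10·W = 1648.75 − 963.75 = 685, so W = 68.5 kg.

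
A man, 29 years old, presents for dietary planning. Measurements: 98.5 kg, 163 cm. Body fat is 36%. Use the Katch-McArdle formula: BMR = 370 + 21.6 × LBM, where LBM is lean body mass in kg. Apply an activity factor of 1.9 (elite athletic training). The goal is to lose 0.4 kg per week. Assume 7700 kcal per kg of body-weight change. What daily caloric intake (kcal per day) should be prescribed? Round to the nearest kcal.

LBM = 98.5 × (1 − 0.36) = 63.04 kg. Katch-McArdle: BMR = 370 + 21.6 × 63.04 = 1731.664 kcal/day.
TEE = 1731.664 × 1.9 = 3290.1616 kcal/day.
Required daily deficit = 0.4 × 7700 ÷ 7 = 440 kcal/day.
Target intake = 3290.1616 − 440 = 2850.1616 kcal/day.

2850 kcal per day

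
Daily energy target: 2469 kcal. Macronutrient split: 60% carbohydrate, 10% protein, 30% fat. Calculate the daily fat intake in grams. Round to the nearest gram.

82 g/day

Fat energy = 30% × 2469 = 740.7 kcal.
At 9 kcal/g: 740.7 ÷ 9 = 82.3 g.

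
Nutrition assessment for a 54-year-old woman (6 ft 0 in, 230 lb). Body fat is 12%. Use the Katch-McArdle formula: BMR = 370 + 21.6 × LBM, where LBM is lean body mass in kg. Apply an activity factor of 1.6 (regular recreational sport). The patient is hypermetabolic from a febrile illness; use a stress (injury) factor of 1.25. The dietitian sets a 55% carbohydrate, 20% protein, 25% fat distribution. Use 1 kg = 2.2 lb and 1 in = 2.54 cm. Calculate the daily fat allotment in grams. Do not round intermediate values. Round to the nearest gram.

131 g/day

Convert to metric: weight = 230 ÷ 2.2 = 104.5455 kg; height = (6×12 + 0) × 2.54 = 72 × 2.54 = 182.88 cm.
LBM = 104.5455 × (1 − 0.12) = 92 kg. Katch-McArdle: BMR = 370 + 21.6 × 92 = 2357.2 kcal/day.
TEE = 2357.2 × 1.6 = 3771.52 kcal/day.
With stress factor 1.25: 3771.52 × 1.25 = 4714.4 kcal/day.
Fat energy = 25% × 4714.4 = 1178.6 kcal.
Fat = 1178.6 ÷ 9 kcal/g = 130.9556 g.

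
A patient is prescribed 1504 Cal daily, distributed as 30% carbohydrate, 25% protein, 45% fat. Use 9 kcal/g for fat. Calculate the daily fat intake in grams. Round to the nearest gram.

75 g/day

Fat energy = 45% × 1504 = 676.8 kcal.
At 9 kcal/g: 676.8 ÷ 9 = 75.2 g.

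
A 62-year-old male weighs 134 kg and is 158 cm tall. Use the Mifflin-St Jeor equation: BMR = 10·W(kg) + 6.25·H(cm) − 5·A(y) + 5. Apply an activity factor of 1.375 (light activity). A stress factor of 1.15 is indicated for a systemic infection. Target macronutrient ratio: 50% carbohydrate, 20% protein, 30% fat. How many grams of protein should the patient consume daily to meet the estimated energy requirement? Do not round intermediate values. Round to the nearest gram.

Mifflin-St Jeor (male): BMR = 10(134) + 6.25(158) − 5(62) + 5 = 1340 + 987.5 − 310 + 5 = 2022.5 kcal/day.
TEE = 2022.5 × 1.375 = 2780.9375 kcal/day.
With stress factor 1.15: 2780.9375 × 1.15 = 3198.0781 kcal/day.
Protein energy = 20% × 3198.0781 = 639.6156 kcal.
Protein = 639.6156 ÷ 4 kcal/g = 159.9039 g.

160 g/day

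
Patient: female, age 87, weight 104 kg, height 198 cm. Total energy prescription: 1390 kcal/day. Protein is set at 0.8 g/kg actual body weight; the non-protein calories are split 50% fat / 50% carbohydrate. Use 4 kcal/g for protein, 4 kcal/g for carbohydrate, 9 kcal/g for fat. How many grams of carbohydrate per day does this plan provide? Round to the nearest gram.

Protein = 0.8 × 104 = 83.2 g → 83.2 × 4 = 332.8 kcal.
Non-protein calories = 1390 − 332.8 = 1057.2 kcal.
Fat: 50% × 1057.2 = 528.6 kcal; carbohydrate: 528.6 kcal.
Carbohydrate: 528.6 kcal ÷ 4 kcal/g = 132.15 g.

132 g/day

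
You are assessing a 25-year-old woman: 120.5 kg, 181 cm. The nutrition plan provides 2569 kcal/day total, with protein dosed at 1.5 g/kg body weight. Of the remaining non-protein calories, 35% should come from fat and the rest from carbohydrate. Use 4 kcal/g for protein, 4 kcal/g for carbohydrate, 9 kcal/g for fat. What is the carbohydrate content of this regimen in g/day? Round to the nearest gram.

Protein = 1.5 × 120.5 = 180.75 g → 180.75 × 4 = 723 kcal.
Non-protein calories = 2569 − 723 = 1846 kcal.
Fat: 35% × 1846 = 646.1 kcal; carbohydrate: 1199.9 kcal.
Carbohydrate: 1199.9 kcal ÷ 4 kcal/g = 299.975 g.

300 g/day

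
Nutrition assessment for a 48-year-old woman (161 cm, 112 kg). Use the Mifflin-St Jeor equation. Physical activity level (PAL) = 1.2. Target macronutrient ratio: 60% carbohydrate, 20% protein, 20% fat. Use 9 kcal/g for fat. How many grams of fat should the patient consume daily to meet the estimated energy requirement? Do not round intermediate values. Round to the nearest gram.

46 g/day

Mifflin-St Jeor (female): BMR = 10(112) + 6.25(161) − 5(48) − 161 = 1120 + 1006.25 − 240 − 161 = 1725.25 kcal/day.
TEE = 1725.25 × 1.2 = 2070.3 kcal/day.
Fat energy = 20% × 2070.3 = 414.06 kcal.
Fat = 414.06 ÷ 9 kcal/g = 46.0067 g.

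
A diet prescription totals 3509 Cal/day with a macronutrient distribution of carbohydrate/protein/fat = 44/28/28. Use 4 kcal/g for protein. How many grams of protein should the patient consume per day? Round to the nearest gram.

Protein energy = 28% × 3509 = 982.52 kcal.
At 4 kcal/g: 982.52 ÷ 4 = 245.63 g.

246 g/day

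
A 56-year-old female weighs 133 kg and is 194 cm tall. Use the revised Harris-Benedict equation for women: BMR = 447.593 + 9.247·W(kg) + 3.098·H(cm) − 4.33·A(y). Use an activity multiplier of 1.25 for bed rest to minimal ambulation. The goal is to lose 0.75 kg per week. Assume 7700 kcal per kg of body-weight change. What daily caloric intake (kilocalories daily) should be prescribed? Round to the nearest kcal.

Harris-Benedict: BMR = 447.593 + 9.247(133) + 3.098(194) − 4.33(56) = 2035.976 kcal/day.
TEE = 2035.976 × 1.25 = 2544.97 kcal/day.
Required daily deficit = 0.75 × 7700 ÷ 7 = 825 kcal/day.
Target intake = 2544.97 − 825 = 1719.97 kcal/day.

1720 kilocalories daily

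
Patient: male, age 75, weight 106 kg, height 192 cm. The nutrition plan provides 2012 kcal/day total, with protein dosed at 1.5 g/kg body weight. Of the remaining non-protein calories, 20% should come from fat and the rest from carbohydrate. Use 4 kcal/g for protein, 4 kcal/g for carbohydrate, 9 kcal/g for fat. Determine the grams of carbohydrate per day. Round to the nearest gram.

275 g/day

Protein = 1.5 × 106 = 159 g → 159 × 4 = 636 kcal.
Non-protein calories = 2012 − 636 = 1376 kcal.
Fat: 20% × 1376 = 275.2 kcal; carbohydrate: 1100.8 kcal.
Carbohydrate: 1100.8 kcal ÷ 4 kcal/g = 275.2 g.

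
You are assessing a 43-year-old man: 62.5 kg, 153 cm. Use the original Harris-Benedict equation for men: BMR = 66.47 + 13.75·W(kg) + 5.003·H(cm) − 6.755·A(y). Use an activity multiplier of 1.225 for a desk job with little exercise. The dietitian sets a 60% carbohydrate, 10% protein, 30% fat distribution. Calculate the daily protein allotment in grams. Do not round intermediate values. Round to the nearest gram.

Harris-Benedict: BMR = 66.47 + 13.75(62.5) + 5.003(153) − 6.755(43) = 1400.839 kcal/day.
TEE = 1400.839 × 1.225 = 1716.0278 kcal/day.
Protein energy = 10% × 1716.0278 = 171.6028 kcal.
Protein = 171.6028 ÷ 4 kcal/g = 42.9007 g.

43 g/day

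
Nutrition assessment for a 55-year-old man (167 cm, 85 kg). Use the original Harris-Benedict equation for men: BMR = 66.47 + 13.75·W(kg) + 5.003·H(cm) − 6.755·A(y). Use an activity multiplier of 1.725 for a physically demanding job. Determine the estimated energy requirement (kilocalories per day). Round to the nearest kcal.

Harris-Benedict: BMR = 66.47 + 13.75(85) + 5.003(167) − 6.755(55) = 1699.196 kcal/day.
TEE = BMR × activity factor = 1699.196 × 1.725 = 2931.1131 kcal/day.

2931 kilocalories per day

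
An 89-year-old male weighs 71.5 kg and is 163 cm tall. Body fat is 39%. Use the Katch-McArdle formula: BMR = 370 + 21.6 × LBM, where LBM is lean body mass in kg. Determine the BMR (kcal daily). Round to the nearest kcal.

1312 kcal daily

LBM = 71.5 × (1 − 0.39) = 43.615 kg. Katch-McArdle: BMR = 370 + 21.6 × 43.615 = 1312.084 kcal/day.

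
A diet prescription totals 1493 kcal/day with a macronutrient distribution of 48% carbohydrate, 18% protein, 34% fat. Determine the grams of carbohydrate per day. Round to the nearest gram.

179 g/day

Carbohydrate energy = 48% × 1493 = 716.64 kcal.
At 4 kcal/g: 716.64 ÷ 4 = 179.16 g.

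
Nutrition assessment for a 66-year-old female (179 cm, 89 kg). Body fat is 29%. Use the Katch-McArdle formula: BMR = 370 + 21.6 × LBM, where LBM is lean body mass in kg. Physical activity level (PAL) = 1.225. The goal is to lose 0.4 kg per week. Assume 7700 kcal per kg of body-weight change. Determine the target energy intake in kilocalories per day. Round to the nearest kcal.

1685 kilocalories per day

LBM = 89 × (1 − 0.29) = 63.19 kg. Katch-McArdle: BMR = 370 + 21.6 × 63.19 = 1734.904 kcal/day.
TEE = 1734.904 × 1.225 = 2125.2574 kcal/day.
Required daily deficit = 0.4 × 7700 ÷ 7 = 440 kcal/day.
Target intake = 2125.2574 − 440 = 1685.2574 kcal/day.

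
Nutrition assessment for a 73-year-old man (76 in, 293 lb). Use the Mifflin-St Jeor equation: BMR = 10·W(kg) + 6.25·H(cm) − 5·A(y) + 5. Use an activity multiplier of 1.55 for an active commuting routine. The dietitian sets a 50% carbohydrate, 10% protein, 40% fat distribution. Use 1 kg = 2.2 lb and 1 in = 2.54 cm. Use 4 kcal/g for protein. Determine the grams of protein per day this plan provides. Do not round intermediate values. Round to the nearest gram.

84 g/day

Convert to metric: weight = 293 ÷ 2.2 = 133.1818 kg; height = 76 × 2.54 = 193.04 cm.
Mifflin-St Jeor (male): BMR = 10(133.1818) + 6.25(193.04) − 5(73) + 5 = 1331.8182 + 1206.5 − 365 + 5 = 2178.3182 kcal/day.
TEE = 2178.3182 × 1.55 = 3376.3932 kcal/day.
Protein energy = 10% × 3376.3932 = 337.6393 kcal.
Protein = 337.6393 ÷ 4 kcal/g = 84.4098 g.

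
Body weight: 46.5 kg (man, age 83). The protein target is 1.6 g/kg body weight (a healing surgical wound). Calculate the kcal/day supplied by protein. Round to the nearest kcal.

298 kcal/day

Protein = 1.6 g/kg × 46.5 kg = 74.4 g/day.
Protein energy = 74.4 g × 4 kcal/g = 297.6 kcal/day.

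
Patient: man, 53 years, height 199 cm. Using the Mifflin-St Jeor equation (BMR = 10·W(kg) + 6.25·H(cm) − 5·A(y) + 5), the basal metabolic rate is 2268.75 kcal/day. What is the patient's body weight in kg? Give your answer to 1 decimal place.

128.5 kg

2268.75 = 10·W + 6.25(199) − 5(53) + 5
10·W = 2268.75 − 983.75 = 1285, so W = 128.5 kg.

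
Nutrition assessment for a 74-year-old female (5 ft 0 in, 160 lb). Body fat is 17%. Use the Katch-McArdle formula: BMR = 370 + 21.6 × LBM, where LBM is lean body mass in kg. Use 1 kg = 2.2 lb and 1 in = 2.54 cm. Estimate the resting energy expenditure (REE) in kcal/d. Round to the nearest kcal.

1674 kcal/d

Convert to metric: weight = 160 ÷ 2.2 = 72.7273 kg; height = (5×12 + 0) × 2.54 = 60 × 2.54 = 152.4 cm.
LBM = 72.7273 × (1 − 0.17) = 60.3636 kg. Katch-McArdle: BMR = 370 + 21.6 × 60.3636 = 1673.8545 kcal/day.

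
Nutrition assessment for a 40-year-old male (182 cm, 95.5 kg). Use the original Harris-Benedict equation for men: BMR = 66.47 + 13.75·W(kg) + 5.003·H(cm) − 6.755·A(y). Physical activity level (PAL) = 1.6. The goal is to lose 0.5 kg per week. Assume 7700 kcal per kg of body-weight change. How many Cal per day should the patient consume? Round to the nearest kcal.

2682 Cal per day

Harris-Benedict: BMR = 66.47 + 13.75(95.5) + 5.003(182) − 6.755(40) = 2019.941 kcal/day.
TEE = 2019.941 × 1.6 = 3231.9056 kcal/day.
Required daily deficit = 0.5 × 7700 ÷ 7 = 550 kcal/day.
Target intake = 3231.9056 − 550 = 2681.9056 kcal/day.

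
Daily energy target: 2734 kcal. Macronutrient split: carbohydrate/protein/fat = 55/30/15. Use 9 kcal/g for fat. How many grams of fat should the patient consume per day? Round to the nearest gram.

46 g/day

Fat energy = 15% × 2734 = 410.1 kcal.
At 9 kcal/g: 410.1 ÷ 9 = 45.5667 g.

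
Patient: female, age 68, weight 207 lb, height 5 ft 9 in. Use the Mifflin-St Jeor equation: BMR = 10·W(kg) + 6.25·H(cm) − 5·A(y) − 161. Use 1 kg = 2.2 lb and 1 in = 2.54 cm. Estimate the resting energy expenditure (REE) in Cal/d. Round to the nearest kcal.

1535 Cal/d

Convert to metric: weight = 207 ÷ 2.2 = 94.0909 kg; height = (5×12 + 9) × 2.54 = 69 × 2.54 = 175.26 cm.
Mifflin-St Jeor (female): BMR = 10(94.0909) + 6.25(175.26) − 5(68) − 161 = 940.9091 + 1095.375 − 340 − 161 = 1535.2841 kcal/day.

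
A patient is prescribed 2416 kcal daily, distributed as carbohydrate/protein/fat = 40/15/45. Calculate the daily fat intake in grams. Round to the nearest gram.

121 g/day

Fat energy = 45% × 2416 = 1087.2 kcal.
At 9 kcal/g: 1087.2 ÷ 9 = 120.8 g.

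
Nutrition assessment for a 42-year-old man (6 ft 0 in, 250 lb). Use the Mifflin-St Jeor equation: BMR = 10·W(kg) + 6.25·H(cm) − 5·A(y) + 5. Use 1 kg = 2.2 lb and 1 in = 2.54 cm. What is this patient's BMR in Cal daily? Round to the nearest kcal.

2074 Cal daily

Convert to metric: weight = 250 ÷ 2.2 = 113.6364 kg; height = (6×12 + 0) × 2.54 = 72 × 2.54 = 182.88 cm.
Mifflin-St Jeor (male): BMR = 10(113.6364) + 6.25(182.88) − 5(42) + 5 = 1136.3636 + 1143 − 210 + 5 = 2074.3636 kcal/day.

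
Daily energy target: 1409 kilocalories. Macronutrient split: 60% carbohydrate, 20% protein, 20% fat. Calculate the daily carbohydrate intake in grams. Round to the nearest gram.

Carbohydrate energy = 60% × 1409 = 845.4 kcal.
At 4 kcal/g: 845.4 ÷ 4 = 211.35 g.

211 g/day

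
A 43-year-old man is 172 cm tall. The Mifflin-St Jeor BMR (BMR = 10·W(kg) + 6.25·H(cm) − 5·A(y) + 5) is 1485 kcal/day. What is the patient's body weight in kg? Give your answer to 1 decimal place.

1485 = 10·W + 6.25(172) − 5(43) + 5
10·W = 1485 − 865 = 620, so W = 62 kg.

62.0 kg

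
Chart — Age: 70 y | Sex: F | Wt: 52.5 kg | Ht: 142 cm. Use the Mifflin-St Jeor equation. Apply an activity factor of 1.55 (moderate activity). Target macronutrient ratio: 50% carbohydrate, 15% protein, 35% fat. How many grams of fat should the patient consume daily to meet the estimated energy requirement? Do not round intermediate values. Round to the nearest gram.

Mifflin-St Jeor (female): BMR = 10(52.5) + 6.25(142) − 5(70) − 161 = 525 + 887.5 − 350 − 161 = 901.5 kcal/day.
TEE = 901.5 × 1.55 = 1397.325 kcal/day.
Fat energy = 35% × 1397.325 = 489.0638 kcal.
Fat = 489.0638 ÷ 9 kcal/g = 54.3404 g.

54 g/day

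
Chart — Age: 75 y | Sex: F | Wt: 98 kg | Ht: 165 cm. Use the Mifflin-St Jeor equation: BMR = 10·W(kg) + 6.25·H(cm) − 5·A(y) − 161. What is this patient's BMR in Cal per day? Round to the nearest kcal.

Mifflin-St Jeor (female): BMR = 10(98) + 6.25(165) − 5(75) − 161 = 980 + 1031.25 − 375 − 161 = 1475.25 kcal/day.

1475 Cal per day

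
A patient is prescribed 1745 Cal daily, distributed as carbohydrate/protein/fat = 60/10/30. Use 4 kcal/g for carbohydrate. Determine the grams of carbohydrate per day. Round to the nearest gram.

262 g/day

Carbohydrate energy = 60% × 1745 = 1047 kcal.
At 4 kcal/g: 1047 ÷ 4 = 261.75 g.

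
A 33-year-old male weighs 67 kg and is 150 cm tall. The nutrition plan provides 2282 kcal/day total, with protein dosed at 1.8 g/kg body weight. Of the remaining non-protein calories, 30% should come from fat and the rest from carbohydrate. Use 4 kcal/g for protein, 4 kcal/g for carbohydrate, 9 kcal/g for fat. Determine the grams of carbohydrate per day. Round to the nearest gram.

Protein = 1.8 × 67 = 120.6 g → 120.6 × 4 = 482.4 kcal.
Non-protein calories = 2282 − 482.4 = 1799.6 kcal.
Fat: 30% × 1799.6 = 539.88 kcal; carbohydrate: 1259.72 kcal.
Carbohydrate: 1259.72 kcal ÷ 4 kcal/g = 314.93 g.

315 g/day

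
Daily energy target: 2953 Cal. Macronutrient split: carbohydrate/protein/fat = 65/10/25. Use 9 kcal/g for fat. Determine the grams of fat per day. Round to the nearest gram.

Fat energy = 25% × 2953 = 738.25 kcal.
At 9 kcal/g: 738.25 ÷ 9 = 82.0278 g.

82 g/day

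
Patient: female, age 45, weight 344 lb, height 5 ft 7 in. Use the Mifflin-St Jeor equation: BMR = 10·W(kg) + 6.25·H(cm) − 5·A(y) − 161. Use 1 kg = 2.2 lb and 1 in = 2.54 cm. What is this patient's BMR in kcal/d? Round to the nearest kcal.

Convert to metric: weight = 344 ÷ 2.2 = 156.3636 kg; height = (5×12 + 7) × 2.54 = 67 × 2.54 = 170.18 cm.
Mifflin-St Jeor (female): BMR = 10(156.3636) + 6.25(170.18) − 5(45) − 161 = 1563.6364 + 1063.625 − 225 − 161 = 2241.2614 kcal/day.

2241 kcal/d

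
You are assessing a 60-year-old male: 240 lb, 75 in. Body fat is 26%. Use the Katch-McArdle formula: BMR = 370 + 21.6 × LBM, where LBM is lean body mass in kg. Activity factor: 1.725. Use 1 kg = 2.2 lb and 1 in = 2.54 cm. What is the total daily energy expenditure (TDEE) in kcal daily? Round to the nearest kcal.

3646 kcal daily

Convert to metric: weight = 240 ÷ 2.2 = 109.0909 kg; height = 75 × 2.54 = 190.5 cm.
LBM = 109.0909 × (1 − 0.26) = 80.7273 kg. Katch-McArdle: BMR = 370 + 21.6 × 80.7273 = 2113.7091 kcal/day.
TEE = BMR × activity factor = 2113.7091 × 1.725 = 3646.1482 kcal/day.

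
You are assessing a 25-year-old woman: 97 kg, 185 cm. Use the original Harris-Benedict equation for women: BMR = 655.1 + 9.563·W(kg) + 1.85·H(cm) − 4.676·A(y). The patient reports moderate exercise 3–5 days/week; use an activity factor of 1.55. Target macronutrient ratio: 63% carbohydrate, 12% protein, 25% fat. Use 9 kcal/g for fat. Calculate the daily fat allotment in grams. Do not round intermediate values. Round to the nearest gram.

78 g/day

Harris-Benedict: BMR = 655.1 + 9.563(97) + 1.85(185) − 4.676(25) = 1808.061 kcal/day.
TEE = 1808.061 × 1.55 = 2802.4946 kcal/day.
Fat energy = 25% × 2802.4946 = 700.6236 kcal.
Fat = 700.6236 ÷ 9 kcal/g = 77.8471 g.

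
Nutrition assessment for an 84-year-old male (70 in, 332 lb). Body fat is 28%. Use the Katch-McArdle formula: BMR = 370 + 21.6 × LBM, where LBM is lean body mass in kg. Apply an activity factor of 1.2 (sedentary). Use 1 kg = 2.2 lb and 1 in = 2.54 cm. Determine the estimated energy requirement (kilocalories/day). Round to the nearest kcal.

Convert to metric: weight = 332 ÷ 2.2 = 150.9091 kg; height = 70 × 2.54 = 177.8 cm.
LBM = 150.9091 × (1 − 0.28) = 108.6545 kg. Katch-McArdle: BMR = 370 + 21.6 × 108.6545 = 2716.9382 kcal/day.
TEE = BMR × activity factor = 2716.9382 × 1.2 = 3260.3258 kcal/day.

3260 kilocalories/day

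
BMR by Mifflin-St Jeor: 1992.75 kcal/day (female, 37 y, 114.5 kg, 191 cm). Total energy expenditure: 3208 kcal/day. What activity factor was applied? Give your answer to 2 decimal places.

Activity factor = TEE ÷ BMR = 3208 ÷ 1992.75 = 1.61.

1.61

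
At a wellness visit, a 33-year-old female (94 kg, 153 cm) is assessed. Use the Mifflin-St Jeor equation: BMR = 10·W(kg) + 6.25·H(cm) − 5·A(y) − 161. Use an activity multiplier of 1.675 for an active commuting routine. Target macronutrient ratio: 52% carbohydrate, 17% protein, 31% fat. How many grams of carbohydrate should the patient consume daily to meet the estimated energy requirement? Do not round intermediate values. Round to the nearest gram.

Mifflin-St Jeor (female): BMR = 10(94) + 6.25(153) − 5(33) − 161 = 940 + 956.25 − 165 − 161 = 1570.25 kcal/day.
TEE = 1570.25 × 1.675 = 2630.1688 kcal/day.
Carbohydrate energy = 52% × 2630.1688 = 1367.6878 kcal.
Carbohydrate = 1367.6878 ÷ 4 kcal/g = 341.9219 g.

342 g/day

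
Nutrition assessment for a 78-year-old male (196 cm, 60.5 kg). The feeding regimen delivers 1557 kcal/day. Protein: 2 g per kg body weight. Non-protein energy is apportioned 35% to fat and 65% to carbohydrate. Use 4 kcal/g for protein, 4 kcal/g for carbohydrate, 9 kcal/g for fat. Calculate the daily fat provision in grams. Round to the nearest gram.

42 g/day

Protein = 2 × 60.5 = 121 g → 121 × 4 = 484 kcal.
Non-protein calories = 1557 − 484 = 1073 kcal.
Fat: 35% × 1073 = 375.55 kcal; carbohydrate: 697.45 kcal.
Fat: 375.55 kcal ÷ 9 kcal/g = 41.7278 g.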